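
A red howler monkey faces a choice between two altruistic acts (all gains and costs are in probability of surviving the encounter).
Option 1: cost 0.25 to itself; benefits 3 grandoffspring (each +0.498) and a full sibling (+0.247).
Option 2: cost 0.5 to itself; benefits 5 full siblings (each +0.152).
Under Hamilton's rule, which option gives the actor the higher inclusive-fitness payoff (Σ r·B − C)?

Option 1

Option 1: r to a grandoffspring = 0.25.
Option 1: r to a full sibling = 0.5.
Option 1: Σ r·B − C = (3·0.25·0.498 + 1·0.5·0.247) − 0.25 = 0.247.
Option 2: r to a full sibling = 0.5.
Option 2: Σ r·B − C = (5·0.5·0.152) − 0.5 = -0.12.
Option 1 has the higher net inclusive-fitness payoff.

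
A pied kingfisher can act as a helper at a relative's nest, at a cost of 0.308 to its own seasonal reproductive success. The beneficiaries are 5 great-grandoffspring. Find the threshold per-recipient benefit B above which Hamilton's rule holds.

0.4928

r to a great-grandoffspring = 0.125 (three parent–offspring links: r = (1/2)^3 = 1/8).
Hamilton's rule with n recipients of equal r: n·r·B > C, so B > C/(n·r) = 0.308/(5·0.125) = 0.4928.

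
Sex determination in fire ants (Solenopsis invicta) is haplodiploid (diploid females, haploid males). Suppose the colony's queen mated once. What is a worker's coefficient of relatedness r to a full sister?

0.75

Haplodiploid full sisters inherit their father's entire haploid genome identically (contributing 1/2) and on average half of their mother's contribution (1/2 · 1/2 = 1/4); r = 1/2 + 1/4 = 3/4.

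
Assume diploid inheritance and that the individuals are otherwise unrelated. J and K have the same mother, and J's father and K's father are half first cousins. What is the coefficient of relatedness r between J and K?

0.265625

Wright's path rule: contributions from independent ancestry routes add.
J and K are related in two ways: half-sibs through their shared mother (r = 1/4) and half second cousins through their fathers (r = 1/64).
r = 1/4 + 1/64 = 0.265625.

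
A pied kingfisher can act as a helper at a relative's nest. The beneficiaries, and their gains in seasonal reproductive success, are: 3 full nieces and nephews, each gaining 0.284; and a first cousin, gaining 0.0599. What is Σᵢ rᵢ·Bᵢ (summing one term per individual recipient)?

r to a full niece or nephew = 0.25 (full aunt/uncle↔niece/nephew: two paths of length 3 through the shared grandparent pair: r = 2·(1/2)^3 = 1/4).
r to a first cousin = 1/8 (first cousins share one grandparent pair — two paths of length 4: r = 2·(1/2)^4 = 1/8).
Summing one r·B term per recipient: 3·0.25·0.284 + 1·0.125·0.0599 = 0.2204875.

0.2204875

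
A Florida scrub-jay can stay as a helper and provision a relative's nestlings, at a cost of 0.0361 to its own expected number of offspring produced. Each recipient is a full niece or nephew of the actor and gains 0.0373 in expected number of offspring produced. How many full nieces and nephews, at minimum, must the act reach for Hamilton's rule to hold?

r to a full niece or nephew = 1/4 (full aunt/uncle↔niece/nephew: two paths of length 3 through the shared grandparent pair: r = 2·(1/2)^3 = 1/4).
Hamilton's rule: n·r·B > C  ⇒  n > C/(r·B) = 0.0361/(0.25·0.0373) = 3.871.
The smallest integer exceeding 3.871 is 4.

4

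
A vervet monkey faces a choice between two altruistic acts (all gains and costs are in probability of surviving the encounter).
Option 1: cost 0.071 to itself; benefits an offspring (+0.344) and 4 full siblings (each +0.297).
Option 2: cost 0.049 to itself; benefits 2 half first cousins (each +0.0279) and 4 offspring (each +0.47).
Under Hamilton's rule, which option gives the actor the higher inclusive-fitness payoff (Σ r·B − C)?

Option 2

Option 1: r to an offspring = 0.5.
Option 1: r to a full sibling = 0.5.
Option 1: Σ r·B − C = (1·0.5·0.344 + 4·0.5·0.297) − 0.071 = 0.695.
Option 2: r to a half first cousin = 0.0625.
Option 2: r to an offspring = 0.5.
Option 2: Σ r·B − C = (2·0.0625·0.0279 + 4·0.5·0.47) − 0.049 = 0.8944875.
Option 2 has the higher net inclusive-fitness payoff.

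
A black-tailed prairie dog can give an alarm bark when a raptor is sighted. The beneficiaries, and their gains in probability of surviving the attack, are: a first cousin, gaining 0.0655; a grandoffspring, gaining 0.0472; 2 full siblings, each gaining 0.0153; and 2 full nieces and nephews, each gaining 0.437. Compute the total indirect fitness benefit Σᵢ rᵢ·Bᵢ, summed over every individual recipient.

0.2537875

r to a first cousin = 0.125 (first cousins share one grandparent pair — two paths of length 4: r = 2·(1/2)^4 = 1/8).
r to a grandoffspring = 0.25 (two parent–offspring links: r = (1/2)^2 = 1/4).
r to a full sibling = 1/2 (full sibs share both parents — two paths of length 2: r = 2·(1/2)^2 = 1/2).
r to a full niece or nephew = 0.25 (full aunt/uncle↔niece/nephew: two paths of length 3 through the shared grandparent pair: r = 2·(1/2)^3 = 1/4).
Summing one r·B term per recipient: 1·0.125·0.0655 + 1·0.25·0.0472 + 2·0.5·0.0153 + 2·0.25·0.437 = 0.2537875.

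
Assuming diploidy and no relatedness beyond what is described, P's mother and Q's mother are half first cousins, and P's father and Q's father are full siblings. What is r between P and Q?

Wright's path rule: contributions from independent ancestry routes add.
P and Q are related in two ways: half second cousins through their mothers (r = 1/64) and first cousins through their fathers (r = 1/8).
r = 1/64 + 1/8 = 0.140625.

0.140625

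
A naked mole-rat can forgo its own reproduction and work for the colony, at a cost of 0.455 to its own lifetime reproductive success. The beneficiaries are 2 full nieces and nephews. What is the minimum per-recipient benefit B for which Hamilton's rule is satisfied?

0.91

r to a full niece or nephew = 1/4 (full aunt/uncle↔niece/nephew: two paths of length 3 through the shared grandparent pair: r = 2·(1/2)^3 = 1/4).
Hamilton's rule with n recipients of equal r: n·r·B > C, so B > C/(n·r) = 0.455/(2·0.25) = 0.91.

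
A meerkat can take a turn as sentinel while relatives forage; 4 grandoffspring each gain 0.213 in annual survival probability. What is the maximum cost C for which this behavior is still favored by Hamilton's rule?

0.213

r to a grandoffspring = 0.25 (two parent–offspring links: r = (1/2)^2 = 1/4).
Hamilton's rule: n·r·B > C, so the trait is favored while C < n·r·B = 4·0.25·0.213 = 0.213.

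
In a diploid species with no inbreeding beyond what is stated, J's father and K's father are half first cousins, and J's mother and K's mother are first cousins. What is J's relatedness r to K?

0.046875

Relatedness sums over independent paths through distinct common ancestors.
J and K are related in two ways: half second cousins through their fathers (r = 1/64) and second cousins through their mothers (r = 1/32).
r = 1/64 + 1/32 = 3/64 = 0.046875.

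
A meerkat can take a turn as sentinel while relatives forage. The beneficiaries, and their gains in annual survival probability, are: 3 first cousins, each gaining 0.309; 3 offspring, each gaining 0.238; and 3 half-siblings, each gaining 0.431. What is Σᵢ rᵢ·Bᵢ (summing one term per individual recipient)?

r to a first cousin = 1/8 (first cousins share one grandparent pair — two paths of length 4: r = 2·(1/2)^4 = 1/8).
r to an offspring = 0.5 (one parent–offspring link: r = (1/2)^1 = 1/2).
r to a half-sibling = 0.25 (half-sibs share one parent — one path of length 2: r = (1/2)^2 = 1/4).
Summing one r·B term per recipient: 3·0.125·0.309 + 3·0.5·0.238 + 3·0.25·0.431 = 0.796125.

0.796125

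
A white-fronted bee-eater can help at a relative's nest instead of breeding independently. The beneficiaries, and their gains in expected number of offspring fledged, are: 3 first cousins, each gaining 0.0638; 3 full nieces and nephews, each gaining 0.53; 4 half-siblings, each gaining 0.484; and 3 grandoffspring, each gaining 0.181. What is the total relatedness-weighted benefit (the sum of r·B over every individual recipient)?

1.041175

r to a first cousin = 0.125 (first cousins share one grandparent pair — two paths of length 4: r = 2·(1/2)^4 = 1/8).
r to a full niece or nephew = 0.25 (full aunt/uncle↔niece/nephew: two paths of length 3 through the shared grandparent pair: r = 2·(1/2)^3 = 1/4).
r to a half-sibling = 1/4 (half-sibs share one parent — one path of length 2: r = (1/2)^2 = 1/4).
r to a grandoffspring = 1/4 (two parent–offspring links: r = (1/2)^2 = 1/4).
Summing one r·B term per recipient: 3·0.125·0.0638 + 3·0.25·0.53 + 4·0.25·0.484 + 3·0.25·0.181 = 1.041175.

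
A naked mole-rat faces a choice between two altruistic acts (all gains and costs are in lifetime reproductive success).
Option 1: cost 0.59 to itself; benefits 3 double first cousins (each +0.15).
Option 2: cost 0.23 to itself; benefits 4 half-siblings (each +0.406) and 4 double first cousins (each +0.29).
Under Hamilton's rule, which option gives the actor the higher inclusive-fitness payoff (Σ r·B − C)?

Option 2

Option 1: r to a double first cousin = 0.25.
Option 1: Σ r·B − C = (3·0.25·0.15) − 0.59 = -0.4775.
Option 2: r to a half-sibling = 0.25.
Option 2: r to a double first cousin = 0.25.
Option 2: Σ r·B − C = (4·0.25·0.406 + 4·0.25·0.29) − 0.23 = 0.466.
Option 2 has the higher net inclusive-fitness payoff.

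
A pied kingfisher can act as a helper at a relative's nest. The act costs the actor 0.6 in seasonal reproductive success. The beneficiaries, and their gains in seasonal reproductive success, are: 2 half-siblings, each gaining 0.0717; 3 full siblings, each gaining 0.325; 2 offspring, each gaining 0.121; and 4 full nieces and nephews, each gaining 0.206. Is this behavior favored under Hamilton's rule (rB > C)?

Hamilton's rule: the trait is favored when the sum of r·B over every recipient exceeds the actor's cost C.
r to a half-sibling = 0.25 (half-sibs share one parent — one path of length 2: r = (1/2)^2 = 1/4).
r to a full sibling = 0.5 (full sibs share both parents — two paths of length 2: r = 2·(1/2)^2 = 1/2).
r to an offspring = 1/2 (one parent–offspring link: r = (1/2)^1 = 1/2).
r to a full niece or nephew = 1/4 (full aunt/uncle↔niece/nephew: two paths of length 3 through the shared grandparent pair: r = 2·(1/2)^3 = 1/4).
Summing one r·B term per recipient: 2·0.25·0.0717 + 3·0.5·0.325 + 2·0.5·0.121 + 4·0.25·0.206 = 0.85035.
0.85035 > 0.6: the indirect benefit exceeds the cost.

Yes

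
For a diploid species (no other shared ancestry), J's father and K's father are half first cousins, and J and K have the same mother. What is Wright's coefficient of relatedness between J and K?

Wright's path rule: contributions from independent ancestry routes add.
J and K are related in two ways: half second cousins through their fathers (r = 1/64) and half-sibs through their shared mother (r = 1/4).
r = 1/64 + 1/4 = 17/64 = 0.265625.

0.265625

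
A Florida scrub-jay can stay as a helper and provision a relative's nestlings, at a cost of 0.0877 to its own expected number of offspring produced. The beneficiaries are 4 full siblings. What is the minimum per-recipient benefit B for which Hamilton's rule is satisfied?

r to a full sibling = 0.5 (full sibs share both parents — two paths of length 2: r = 2·(1/2)^2 = 1/2).
Hamilton's rule with n recipients of equal r: n·r·B > C, so B > C/(n·r) = 0.0877/(4·0.5) = 0.0439.

0.0439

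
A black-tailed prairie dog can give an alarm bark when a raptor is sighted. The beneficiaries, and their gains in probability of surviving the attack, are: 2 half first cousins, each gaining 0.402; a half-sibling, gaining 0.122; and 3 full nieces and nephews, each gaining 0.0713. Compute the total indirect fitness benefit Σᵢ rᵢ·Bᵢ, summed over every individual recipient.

r to a half first cousin = 0.0625 (half first cousins share one grandparent — one path of length 4: r = (1/2)^4 = 1/16).
r to a half-sibling = 0.25 (half-sibs share one parent — one path of length 2: r = (1/2)^2 = 1/4).
r to a full niece or nephew = 1/4 (full aunt/uncle↔niece/nephew: two paths of length 3 through the shared grandparent pair: r = 2·(1/2)^3 = 1/4).
Summing one r·B term per recipient: 2·0.0625·0.402 + 1·0.25·0.122 + 3·0.25·0.0713 = 0.134225.

0.134225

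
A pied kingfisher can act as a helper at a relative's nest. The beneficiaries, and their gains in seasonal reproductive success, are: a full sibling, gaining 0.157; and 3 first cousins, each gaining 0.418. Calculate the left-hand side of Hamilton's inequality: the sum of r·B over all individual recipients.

0.23525

r to a full sibling = 1/2 (full sibs share both parents — two paths of length 2: r = 2·(1/2)^2 = 1/2).
r to a first cousin = 1/8 (first cousins share one grandparent pair — two paths of length 4: r = 2·(1/2)^4 = 1/8).
Summing one r·B term per recipient: 1·0.5·0.157 + 3·0.125·0.418 = 0.23525.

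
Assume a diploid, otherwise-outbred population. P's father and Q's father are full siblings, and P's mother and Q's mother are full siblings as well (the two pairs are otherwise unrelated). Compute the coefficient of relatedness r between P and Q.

Relatedness sums over independent paths through distinct common ancestors.
P and Q are related in two ways: first cousins through their fathers (r = 1/8) and first cousins through their mothers (r = 1/8) — i.e. double first cousins.
r = 1/8 + 1/8 = 1/4 = 0.25.

0.25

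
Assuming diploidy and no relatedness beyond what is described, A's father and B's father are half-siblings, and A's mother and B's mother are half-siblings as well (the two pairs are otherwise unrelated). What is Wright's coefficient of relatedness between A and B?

0.125

Independent pedigree routes through distinct common ancestors add.
A and B are related in two ways: half first cousins through their fathers (r = 1/16) and half first cousins through their mothers (r = 1/16).
r = 1/16 + 1/16 = 1/8 = 0.125.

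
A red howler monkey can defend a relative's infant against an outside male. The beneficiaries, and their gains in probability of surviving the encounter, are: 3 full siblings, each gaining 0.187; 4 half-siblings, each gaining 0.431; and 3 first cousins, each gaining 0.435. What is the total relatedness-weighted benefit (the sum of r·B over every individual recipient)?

r to a full sibling = 0.5 (full sibs share both parents — two paths of length 2: r = 2·(1/2)^2 = 1/2).
r to a half-sibling = 1/4 (half-sibs share one parent — one path of length 2: r = (1/2)^2 = 1/4).
r to a first cousin = 1/8 (first cousins share one grandparent pair — two paths of length 4: r = 2·(1/2)^4 = 1/8).
Summing one r·B term per recipient: 3·0.5·0.187 + 4·0.25·0.431 + 3·0.125·0.435 = 0.874625.

0.874625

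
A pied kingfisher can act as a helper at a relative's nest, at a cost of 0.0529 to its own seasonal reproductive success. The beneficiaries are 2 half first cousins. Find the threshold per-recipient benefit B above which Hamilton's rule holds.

0.4232

r to a half first cousin = 0.0625 (half first cousins share one grandparent — one path of length 4: r = (1/2)^4 = 1/16).
Hamilton's rule with n recipients of equal r: n·r·B > C, so B > C/(n·r) = 0.0529/(2·0.0625) = 0.4232.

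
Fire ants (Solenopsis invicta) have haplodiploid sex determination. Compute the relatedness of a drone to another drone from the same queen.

0.5

Haploid brothers each carry a random half of the queen's diploid genome, so on average they share half: r = 1/2.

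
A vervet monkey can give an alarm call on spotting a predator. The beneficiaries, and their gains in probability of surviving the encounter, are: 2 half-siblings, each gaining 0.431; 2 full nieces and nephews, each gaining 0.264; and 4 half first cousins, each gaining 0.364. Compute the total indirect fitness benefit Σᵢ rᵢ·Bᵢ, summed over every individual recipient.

0.4385

r to a half-sibling = 0.25 (half-sibs share one parent — one path of length 2: r = (1/2)^2 = 1/4).
r to a full niece or nephew = 1/4 (full aunt/uncle↔niece/nephew: two paths of length 3 through the shared grandparent pair: r = 2·(1/2)^3 = 1/4).
r to a half first cousin = 1/16 (half first cousins share one grandparent — one path of length 4: r = (1/2)^4 = 1/16).
Summing one r·B term per recipient: 2·0.25·0.431 + 2·0.25·0.264 + 4·0.0625·0.364 = 0.4385.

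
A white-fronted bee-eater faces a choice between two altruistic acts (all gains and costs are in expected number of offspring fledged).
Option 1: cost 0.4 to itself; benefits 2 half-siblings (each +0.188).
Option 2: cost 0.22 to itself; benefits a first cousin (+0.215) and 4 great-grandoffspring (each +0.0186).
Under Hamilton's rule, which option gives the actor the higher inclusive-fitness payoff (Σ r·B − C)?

Option 2

Option 1: r to a half-sibling = 0.25.
Option 1: Σ r·B − C = (2·0.25·0.188) − 0.4 = -0.306.
Option 2: r to a first cousin = 0.125.
Option 2: r to a great-grandoffspring = 0.125.
Option 2: Σ r·B − C = (1·0.125·0.215 + 4·0.125·0.0186) − 0.22 = -0.183825.
Option 2 has the higher net inclusive-fitness payoff.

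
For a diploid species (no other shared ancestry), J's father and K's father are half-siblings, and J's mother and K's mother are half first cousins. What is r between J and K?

Independent pedigree routes through distinct common ancestors add.
J and K are related in two ways: half first cousins through their fathers (r = 1/16) and half second cousins through their mothers (r = 1/64).
r = 1/16 + 1/64 = 0.078125.

0.078125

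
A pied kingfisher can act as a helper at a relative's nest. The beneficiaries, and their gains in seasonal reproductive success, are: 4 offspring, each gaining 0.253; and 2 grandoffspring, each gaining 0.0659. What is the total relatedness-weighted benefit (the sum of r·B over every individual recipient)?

r to an offspring = 1/2 (one parent–offspring link: r = (1/2)^1 = 1/2).
r to a grandoffspring = 1/4 (two parent–offspring links: r = (1/2)^2 = 1/4).
Summing one r·B term per recipient: 4·0.5·0.253 + 2·0.25·0.0659 = 0.53895.

0.53895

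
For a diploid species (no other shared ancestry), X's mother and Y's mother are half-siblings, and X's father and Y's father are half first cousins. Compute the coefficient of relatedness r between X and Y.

0.078125

Wright's path rule: contributions from independent ancestry routes add.
X and Y are related in two ways: half first cousins through their mothers (r = 1/16) and half second cousins through their fathers (r = 1/64).
r = 1/16 + 1/64 = 0.078125.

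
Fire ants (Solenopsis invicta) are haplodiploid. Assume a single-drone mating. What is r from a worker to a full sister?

Haplodiploid full sisters inherit their father's entire haploid genome identically (contributing 1/2) and on average half of their mother's contribution (1/2 · 1/2 = 1/4); r = 1/2 + 1/4 = 3/4.

0.75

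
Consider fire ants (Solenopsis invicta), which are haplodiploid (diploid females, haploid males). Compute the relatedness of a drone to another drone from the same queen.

0.5

Haploid brothers each carry a random half of the queen's diploid genome, so on average they share half: r = 1/2.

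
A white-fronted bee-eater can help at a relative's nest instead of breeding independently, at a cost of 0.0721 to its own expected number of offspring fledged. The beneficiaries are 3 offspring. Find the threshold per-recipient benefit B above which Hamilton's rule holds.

r to an offspring = 0.5 (one parent–offspring link: r = (1/2)^1 = 1/2).
Hamilton's rule with n recipients of equal r: n·r·B > C, so B > C/(n·r) = 0.0721/(3·0.5) = 0.0481.

0.0481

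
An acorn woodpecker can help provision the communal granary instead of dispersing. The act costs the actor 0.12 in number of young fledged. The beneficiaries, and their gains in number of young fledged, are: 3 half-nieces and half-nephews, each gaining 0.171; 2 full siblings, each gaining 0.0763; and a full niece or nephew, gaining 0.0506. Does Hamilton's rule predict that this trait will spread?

Hamilton's rule: the trait is favored when the sum of r·B over every recipient exceeds the actor's cost C.
r to a half-niece or half-nephew = 0.125 (half-aunt/uncle↔niece/nephew: one path of length 3: r = (1/2)^3 = 1/8).
r to a full sibling = 1/2 (full sibs share both parents — two paths of length 2: r = 2·(1/2)^2 = 1/2).
r to a full niece or nephew = 1/4 (full aunt/uncle↔niece/nephew: two paths of length 3 through the shared grandparent pair: r = 2·(1/2)^3 = 1/4).
Summing one r·B term per recipient: 3·0.125·0.171 + 2·0.5·0.0763 + 1·0.25·0.0506 = 0.153075.
0.153075 > 0.12: the indirect benefit exceeds the cost.

Yes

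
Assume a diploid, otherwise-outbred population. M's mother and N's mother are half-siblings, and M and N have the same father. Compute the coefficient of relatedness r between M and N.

Relatedness sums over independent paths through distinct common ancestors.
M and N are related in two ways: half first cousins through their mothers (r = 1/16) and half-sibs through their shared father (r = 1/4).
r = 1/16 + 1/4 = 0.3125.

0.3125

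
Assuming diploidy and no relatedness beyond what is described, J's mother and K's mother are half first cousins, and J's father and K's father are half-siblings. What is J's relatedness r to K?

With two independent routes of shared ancestry, r is the sum of the two contributions.
J and K are related in two ways: half second cousins through their mothers (r = 1/64) and half first cousins through their fathers (r = 1/16).
r = 1/64 + 1/16 = 5/64 = 0.078125.

0.078125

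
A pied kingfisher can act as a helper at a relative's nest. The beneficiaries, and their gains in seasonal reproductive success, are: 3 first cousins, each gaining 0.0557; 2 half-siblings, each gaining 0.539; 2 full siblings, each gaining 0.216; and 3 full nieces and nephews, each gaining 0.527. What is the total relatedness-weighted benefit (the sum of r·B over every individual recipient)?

r to a first cousin = 0.125 (first cousins share one grandparent pair — two paths of length 4: r = 2·(1/2)^4 = 1/8).
r to a half-sibling = 1/4 (half-sibs share one parent — one path of length 2: r = (1/2)^2 = 1/4).
r to a full sibling = 0.5 (full sibs share both parents — two paths of length 2: r = 2·(1/2)^2 = 1/2).
r to a full niece or nephew = 0.25 (full aunt/uncle↔niece/nephew: two paths of length 3 through the shared grandparent pair: r = 2·(1/2)^3 = 1/4).
Summing one r·B term per recipient: 3·0.125·0.0557 + 2·0.25·0.539 + 2·0.5·0.216 + 3·0.25·0.527 = 0.9016375.

0.9016375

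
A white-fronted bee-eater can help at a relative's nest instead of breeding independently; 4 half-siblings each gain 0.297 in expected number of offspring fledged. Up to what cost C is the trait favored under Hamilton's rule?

0.297

r to a half-sibling = 0.25 (half-sibs share one parent — one path of length 2: r = (1/2)^2 = 1/4).
Hamilton's rule: n·r·B > C, so the trait is favored while C < n·r·B = 4·0.25·0.297 = 0.297.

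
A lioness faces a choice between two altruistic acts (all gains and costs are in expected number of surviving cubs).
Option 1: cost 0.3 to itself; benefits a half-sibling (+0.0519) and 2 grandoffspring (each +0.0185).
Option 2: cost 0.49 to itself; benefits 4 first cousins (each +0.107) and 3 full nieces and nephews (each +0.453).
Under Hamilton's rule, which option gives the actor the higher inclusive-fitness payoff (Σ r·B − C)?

Option 2

Option 1: r to a half-sibling = 0.25.
Option 1: r to a grandoffspring = 0.25.
Option 1: Σ r·B − C = (1·0.25·0.0519 + 2·0.25·0.0185) − 0.3 = -0.277775.
Option 2: r to a first cousin = 0.125.
Option 2: r to a full niece or nephew = 0.25.
Option 2: Σ r·B − C = (4·0.125·0.107 + 3·0.25·0.453) − 0.49 = -0.09675.
Option 2 has the higher net inclusive-fitness payoff.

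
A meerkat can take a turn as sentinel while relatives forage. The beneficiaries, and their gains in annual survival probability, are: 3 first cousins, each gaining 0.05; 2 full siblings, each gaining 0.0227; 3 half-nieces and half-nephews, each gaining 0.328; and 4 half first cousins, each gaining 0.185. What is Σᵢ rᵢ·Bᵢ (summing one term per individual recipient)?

r to a first cousin = 0.125 (first cousins share one grandparent pair — two paths of length 4: r = 2·(1/2)^4 = 1/8).
r to a full sibling = 0.5 (full sibs share both parents — two paths of length 2: r = 2·(1/2)^2 = 1/2).
r to a half-niece or half-nephew = 0.125 (half-aunt/uncle↔niece/nephew: one path of length 3: r = (1/2)^3 = 1/8).
r to a half first cousin = 0.0625 (half first cousins share one grandparent — one path of length 4: r = (1/2)^4 = 1/16).
Summing one r·B term per recipient: 3·0.125·0.05 + 2·0.5·0.0227 + 3·0.125·0.328 + 4·0.0625·0.185 = 0.2107.

0.2107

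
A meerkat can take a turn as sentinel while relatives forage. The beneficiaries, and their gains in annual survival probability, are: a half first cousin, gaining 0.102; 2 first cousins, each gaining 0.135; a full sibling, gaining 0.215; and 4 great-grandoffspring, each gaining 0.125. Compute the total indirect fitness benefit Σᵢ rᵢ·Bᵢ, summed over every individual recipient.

0.210125

r to a half first cousin = 0.0625 (half first cousins share one grandparent — one path of length 4: r = (1/2)^4 = 1/16).
r to a first cousin = 0.125 (first cousins share one grandparent pair — two paths of length 4: r = 2·(1/2)^4 = 1/8).
r to a full sibling = 1/2 (full sibs share both parents — two paths of length 2: r = 2·(1/2)^2 = 1/2).
r to a great-grandoffspring = 0.125 (three parent–offspring links: r = (1/2)^3 = 1/8).
Summing one r·B term per recipient: 1·0.0625·0.102 + 2·0.125·0.135 + 1·0.5·0.215 + 4·0.125·0.125 = 0.210125.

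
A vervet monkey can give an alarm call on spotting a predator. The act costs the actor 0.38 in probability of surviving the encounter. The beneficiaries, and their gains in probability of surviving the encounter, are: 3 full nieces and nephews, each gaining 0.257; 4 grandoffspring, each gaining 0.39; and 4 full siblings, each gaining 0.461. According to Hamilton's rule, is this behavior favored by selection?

Yes

Hamilton's rule: the trait is favored when the sum of r·B over every recipient exceeds the actor's cost C.
r to a full niece or nephew = 0.25 (full aunt/uncle↔niece/nephew: two paths of length 3 through the shared grandparent pair: r = 2·(1/2)^3 = 1/4).
r to a grandoffspring = 1/4 (two parent–offspring links: r = (1/2)^2 = 1/4).
r to a full sibling = 0.5 (full sibs share both parents — two paths of length 2: r = 2·(1/2)^2 = 1/2).
Summing one r·B term per recipient: 3·0.25·0.257 + 4·0.25·0.39 + 4·0.5·0.461 = 1.50475.
1.50475 > 0.38: the indirect benefit exceeds the cost.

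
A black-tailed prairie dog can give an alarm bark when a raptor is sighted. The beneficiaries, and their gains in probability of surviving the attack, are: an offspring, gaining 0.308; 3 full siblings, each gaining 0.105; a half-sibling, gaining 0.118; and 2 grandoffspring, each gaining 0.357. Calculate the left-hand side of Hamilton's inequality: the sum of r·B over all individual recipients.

0.5195

r to an offspring = 0.5 (one parent–offspring link: r = (1/2)^1 = 1/2).
r to a full sibling = 1/2 (full sibs share both parents — two paths of length 2: r = 2·(1/2)^2 = 1/2).
r to a half-sibling = 0.25 (half-sibs share one parent — one path of length 2: r = (1/2)^2 = 1/4).
r to a grandoffspring = 0.25 (two parent–offspring links: r = (1/2)^2 = 1/4).
Summing one r·B term per recipient: 1·0.5·0.308 + 3·0.5·0.105 + 1·0.25·0.118 + 2·0.25·0.357 = 0.5195.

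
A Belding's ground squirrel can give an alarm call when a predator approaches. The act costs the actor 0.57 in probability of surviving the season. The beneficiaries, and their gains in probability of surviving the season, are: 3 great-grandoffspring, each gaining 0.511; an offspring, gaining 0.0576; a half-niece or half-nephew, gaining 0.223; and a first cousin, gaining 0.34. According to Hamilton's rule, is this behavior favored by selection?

Hamilton's rule: the trait is favored when the sum of r·B over every recipient exceeds the actor's cost C.
r to a great-grandoffspring = 1/8 (three parent–offspring links: r = (1/2)^3 = 1/8).
r to an offspring = 0.5 (one parent–offspring link: r = (1/2)^1 = 1/2).
r to a half-niece or half-nephew = 0.125 (half-aunt/uncle↔niece/nephew: one path of length 3: r = (1/2)^3 = 1/8).
r to a first cousin = 1/8 (first cousins share one grandparent pair — two paths of length 4: r = 2·(1/2)^4 = 1/8).
Summing one r·B term per recipient: 3·0.125·0.511 + 1·0.5·0.0576 + 1·0.125·0.223 + 1·0.125·0.34 = 0.2908.
0.2908 < 0.57: the indirect benefit is less than the cost.

No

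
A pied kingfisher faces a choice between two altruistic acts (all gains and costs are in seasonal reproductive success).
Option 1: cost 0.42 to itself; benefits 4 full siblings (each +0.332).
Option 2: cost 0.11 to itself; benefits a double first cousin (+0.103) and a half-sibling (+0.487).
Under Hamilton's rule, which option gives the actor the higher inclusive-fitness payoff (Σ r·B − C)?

Option 1: r to a full sibling = 0.5.
Option 1: Σ r·B − C = (4·0.5·0.332) − 0.42 = 0.244.
Option 2: r to a double first cousin = 0.25.
Option 2: r to a half-sibling = 0.25.
Option 2: Σ r·B − C = (1·0.25·0.103 + 1·0.25·0.487) − 0.11 = 0.0375.
Option 1 has the higher net inclusive-fitness payoff.

Option 1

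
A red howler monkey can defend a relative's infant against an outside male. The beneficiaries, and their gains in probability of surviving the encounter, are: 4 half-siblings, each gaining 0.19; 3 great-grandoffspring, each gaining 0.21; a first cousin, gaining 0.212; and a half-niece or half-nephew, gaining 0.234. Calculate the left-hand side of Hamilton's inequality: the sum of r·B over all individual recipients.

0.3245

r to a half-sibling = 1/4 (half-sibs share one parent — one path of length 2: r = (1/2)^2 = 1/4).
r to a great-grandoffspring = 1/8 (three parent–offspring links: r = (1/2)^3 = 1/8).
r to a first cousin = 1/8 (first cousins share one grandparent pair — two paths of length 4: r = 2·(1/2)^4 = 1/8).
r to a half-niece or half-nephew = 0.125 (half-aunt/uncle↔niece/nephew: one path of length 3: r = (1/2)^3 = 1/8).
Summing one r·B term per recipient: 4·0.25·0.19 + 3·0.125·0.21 + 1·0.125·0.212 + 1·0.125·0.234 = 0.3245.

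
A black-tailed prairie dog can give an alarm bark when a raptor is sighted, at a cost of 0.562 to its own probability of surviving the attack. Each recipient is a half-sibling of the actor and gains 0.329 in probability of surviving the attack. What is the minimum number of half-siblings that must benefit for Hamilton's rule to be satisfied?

7

r to a half-sibling = 0.25 (half-sibs share one parent — one path of length 2: r = (1/2)^2 = 1/4).
Hamilton's rule: n·r·B > C  ⇒  n > C/(r·B) = 0.562/(0.25·0.329) = 6.833.
The smallest integer exceeding 6.833 is 7.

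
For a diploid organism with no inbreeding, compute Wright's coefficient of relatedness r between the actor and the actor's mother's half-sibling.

0.125

Each parent–offspring link contributes a factor of 1/2, and independent paths through distinct common ancestors add.
Half-aunt/uncle↔niece/nephew: one path of length 3: r = (1/2)^3 = 1/8.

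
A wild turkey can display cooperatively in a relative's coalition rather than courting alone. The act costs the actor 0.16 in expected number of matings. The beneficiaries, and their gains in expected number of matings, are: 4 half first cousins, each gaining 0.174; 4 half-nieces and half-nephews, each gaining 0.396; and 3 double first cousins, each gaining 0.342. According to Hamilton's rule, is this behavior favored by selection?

Hamilton's rule: the trait is favored when the sum of r·B over every recipient exceeds the actor's cost C.
r to a half first cousin = 0.0625 (half first cousins share one grandparent — one path of length 4: r = (1/2)^4 = 1/16).
r to a half-niece or half-nephew = 0.125 (half-aunt/uncle↔niece/nephew: one path of length 3: r = (1/2)^3 = 1/8).
r to a double first cousin = 1/4 (double first cousins share both grandparent pairs — four paths of length 4: r = 4·(1/2)^4 = 1/4).
Summing one r·B term per recipient: 4·0.0625·0.174 + 4·0.125·0.396 + 3·0.25·0.342 = 0.498.
0.498 > 0.16: the indirect benefit exceeds the cost.

Yes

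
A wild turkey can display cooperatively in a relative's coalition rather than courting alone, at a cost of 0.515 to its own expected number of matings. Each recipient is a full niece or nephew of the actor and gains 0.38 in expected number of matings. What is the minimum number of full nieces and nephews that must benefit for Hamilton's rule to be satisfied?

6

r to a full niece or nephew = 1/4 (full aunt/uncle↔niece/nephew: two paths of length 3 through the shared grandparent pair: r = 2·(1/2)^3 = 1/4).
Hamilton's rule: n·r·B > C  ⇒  n > C/(r·B) = 0.515/(0.25·0.38) = 5.421.
The smallest integer exceeding 5.421 is 6.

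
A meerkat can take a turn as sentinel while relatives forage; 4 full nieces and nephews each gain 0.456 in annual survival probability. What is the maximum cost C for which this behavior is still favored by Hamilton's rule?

r to a full niece or nephew = 1/4 (full aunt/uncle↔niece/nephew: two paths of length 3 through the shared grandparent pair: r = 2·(1/2)^3 = 1/4).
Hamilton's rule: n·r·B > C, so the trait is favored while C < n·r·B = 4·0.25·0.456 = 0.456.

0.456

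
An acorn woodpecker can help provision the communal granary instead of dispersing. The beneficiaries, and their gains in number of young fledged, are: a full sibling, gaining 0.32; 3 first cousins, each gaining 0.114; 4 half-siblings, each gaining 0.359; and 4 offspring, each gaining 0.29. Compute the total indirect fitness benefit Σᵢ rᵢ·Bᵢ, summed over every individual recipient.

r to a full sibling = 0.5 (full sibs share both parents — two paths of length 2: r = 2·(1/2)^2 = 1/2).
r to a first cousin = 0.125 (first cousins share one grandparent pair — two paths of length 4: r = 2·(1/2)^4 = 1/8).
r to a half-sibling = 0.25 (half-sibs share one parent — one path of length 2: r = (1/2)^2 = 1/4).
r to an offspring = 1/2 (one parent–offspring link: r = (1/2)^1 = 1/2).
Summing one r·B term per recipient: 1·0.5·0.32 + 3·0.125·0.114 + 4·0.25·0.359 + 4·0.5·0.29 = 1.14175.

1.14175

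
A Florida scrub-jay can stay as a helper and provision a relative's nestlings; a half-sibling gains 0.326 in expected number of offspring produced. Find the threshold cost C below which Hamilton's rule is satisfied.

0.0815

r to a half-sibling = 1/4 (half-sibs share one parent — one path of length 2: r = (1/2)^2 = 1/4).
Hamilton's rule: n·r·B > C, so the trait is favored while C < n·r·B = 1·0.25·0.326 = 0.0815.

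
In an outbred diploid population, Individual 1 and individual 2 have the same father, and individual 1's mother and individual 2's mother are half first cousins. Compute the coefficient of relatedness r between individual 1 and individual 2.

0.265625

Independent pedigree routes through distinct common ancestors add.
Individual 1 and individual 2 are related in two ways: half-sibs through their shared father (r = 1/4) and half second cousins through their mothers (r = 1/64).
r = 1/4 + 1/64 = 0.265625.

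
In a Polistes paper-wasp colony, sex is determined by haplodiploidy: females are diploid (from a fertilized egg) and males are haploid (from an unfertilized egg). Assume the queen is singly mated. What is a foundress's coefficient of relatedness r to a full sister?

0.75

Haplodiploid full sisters inherit their father's entire haploid genome identically (contributing 1/2) and on average half of their mother's contribution (1/2 · 1/2 = 1/4); r = 1/2 + 1/4 = 3/4.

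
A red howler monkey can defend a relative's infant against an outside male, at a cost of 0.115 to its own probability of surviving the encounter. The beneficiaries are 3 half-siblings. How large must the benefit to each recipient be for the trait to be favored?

0.1533

r to a half-sibling = 1/4 (half-sibs share one parent — one path of length 2: r = (1/2)^2 = 1/4).
Hamilton's rule with n recipients of equal r: n·r·B > C, so B > C/(n·r) = 0.115/(3·0.25) = 0.1533.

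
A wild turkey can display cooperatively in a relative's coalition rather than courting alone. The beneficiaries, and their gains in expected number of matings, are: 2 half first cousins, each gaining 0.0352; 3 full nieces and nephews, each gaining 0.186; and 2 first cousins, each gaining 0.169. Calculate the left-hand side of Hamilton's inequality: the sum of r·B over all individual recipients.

r to a half first cousin = 1/16 (half first cousins share one grandparent — one path of length 4: r = (1/2)^4 = 1/16).
r to a full niece or nephew = 0.25 (full aunt/uncle↔niece/nephew: two paths of length 3 through the shared grandparent pair: r = 2·(1/2)^3 = 1/4).
r to a first cousin = 0.125 (first cousins share one grandparent pair — two paths of length 4: r = 2·(1/2)^4 = 1/8).
Summing one r·B term per recipient: 2·0.0625·0.0352 + 3·0.25·0.186 + 2·0.125·0.169 = 0.18615.

0.18615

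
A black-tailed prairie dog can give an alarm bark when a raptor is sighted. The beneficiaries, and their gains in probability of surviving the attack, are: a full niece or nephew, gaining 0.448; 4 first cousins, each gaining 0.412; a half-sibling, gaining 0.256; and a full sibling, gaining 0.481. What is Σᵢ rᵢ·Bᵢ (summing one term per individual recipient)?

r to a full niece or nephew = 0.25 (full aunt/uncle↔niece/nephew: two paths of length 3 through the shared grandparent pair: r = 2·(1/2)^3 = 1/4).
r to a first cousin = 1/8 (first cousins share one grandparent pair — two paths of length 4: r = 2·(1/2)^4 = 1/8).
r to a half-sibling = 1/4 (half-sibs share one parent — one path of length 2: r = (1/2)^2 = 1/4).
r to a full sibling = 1/2 (full sibs share both parents — two paths of length 2: r = 2·(1/2)^2 = 1/2).
Summing one r·B term per recipient: 1·0.25·0.448 + 4·0.125·0.412 + 1·0.25·0.256 + 1·0.5·0.481 = 0.6225.

0.6225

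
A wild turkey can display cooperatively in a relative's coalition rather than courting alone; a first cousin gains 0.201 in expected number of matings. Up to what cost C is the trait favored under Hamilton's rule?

0.025125

r to a first cousin = 0.125 (first cousins share one grandparent pair — two paths of length 4: r = 2·(1/2)^4 = 1/8).
Hamilton's rule: n·r·B > C, so the trait is favored while C < n·r·B = 1·0.125·0.201 = 0.025125.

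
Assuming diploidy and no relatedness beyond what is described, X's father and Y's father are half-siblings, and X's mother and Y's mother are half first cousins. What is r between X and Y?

0.078125

Independent pedigree routes through distinct common ancestors add.
X and Y are related in two ways: half first cousins through their fathers (r = 1/16) and half second cousins through their mothers (r = 1/64).
r = 1/16 + 1/64 = 5/64 = 0.078125.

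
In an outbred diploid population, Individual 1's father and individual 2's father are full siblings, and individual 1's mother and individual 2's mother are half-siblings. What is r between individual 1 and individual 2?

0.1875

Relatedness sums over independent paths through distinct common ancestors.
Individual 1 and individual 2 are related in two ways: first cousins through their fathers (r = 1/8) and half first cousins through their mothers (r = 1/16).
r = 1/8 + 1/16 = 3/16 = 0.1875.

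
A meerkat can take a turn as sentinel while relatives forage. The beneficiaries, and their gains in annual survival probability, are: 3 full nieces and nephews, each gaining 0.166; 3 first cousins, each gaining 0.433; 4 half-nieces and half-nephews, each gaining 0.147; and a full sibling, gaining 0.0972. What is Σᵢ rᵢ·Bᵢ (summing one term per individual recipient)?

0.408975

r to a full niece or nephew = 1/4 (full aunt/uncle↔niece/nephew: two paths of length 3 through the shared grandparent pair: r = 2·(1/2)^3 = 1/4).
r to a first cousin = 1/8 (first cousins share one grandparent pair — two paths of length 4: r = 2·(1/2)^4 = 1/8).
r to a half-niece or half-nephew = 0.125 (half-aunt/uncle↔niece/nephew: one path of length 3: r = (1/2)^3 = 1/8).
r to a full sibling = 1/2 (full sibs share both parents — two paths of length 2: r = 2·(1/2)^2 = 1/2).
Summing one r·B term per recipient: 3·0.25·0.166 + 3·0.125·0.433 + 4·0.125·0.147 + 1·0.5·0.0972 = 0.408975.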